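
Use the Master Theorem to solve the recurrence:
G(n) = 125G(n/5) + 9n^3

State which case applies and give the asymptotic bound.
Master Theorem template: G(n) = a·G(n/b) + f(n).
Here: a=125, b=5, f(n)=9n^3
Compute log_b(a) = log_5(125) = 3.
f(n) = 9n^3 = Θ(n^3). Case 2: G(n) = Θ(n^3 log n).

Case 2: G(n) = Θ(n^3 log n)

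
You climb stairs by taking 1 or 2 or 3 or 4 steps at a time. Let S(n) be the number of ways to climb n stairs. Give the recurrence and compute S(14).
Condition on the size of the last step (1 to 4): before it there were n-1, …, n-4 stairs climbed, and these cases are disjoint, so S(n) = S(n-1) + S(n-2) + S(n-3) + S(n-4) (order-4 linear recurrence).
Initial conditions by direct count (compositions of i into parts ≤ 4): S(1) = 1; S(2) = 2; S(3) = 4; S(4) = 8.
Iterating the recurrence: S(5) = 15, S(6) = 29, S(7) = 56, S(8) = 108, S(9) = 208, S(10) = 401, S(11) = 773, S(12) = 1490, S(13) = 2872, S(14) = 5536.

S(n) = S(n-1) + S(n-2) + S(n-3) + S(n-4), S(1) = 1, S(2) = 2, S(3) = 4, S(4) = 8; S(14) = 5536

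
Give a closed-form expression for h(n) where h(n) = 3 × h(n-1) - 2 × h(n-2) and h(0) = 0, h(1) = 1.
Recurrence: h(n) = 3 × h(n-1) - 2 × h(n-2), initial: h(0) = 0, h(1) = 1.
Characteristic equation: r² - 3r + 2 = 0, which factors as (r - 2)(r - 1) = 0, so r = 2, 1. General solution h(n) = A·2ⁿ + B·1ⁿ. From h(0) = 0: A + B = 0. From h(1) = 1: 2A + 1B = 1. Solving gives A = 1, B = -1.

h(n) = 2ⁿ - 1ⁿ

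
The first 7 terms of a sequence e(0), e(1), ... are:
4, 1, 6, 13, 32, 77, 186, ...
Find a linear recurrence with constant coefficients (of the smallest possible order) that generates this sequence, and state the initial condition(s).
Look for the lowest-order linear relation among consecutive terms.
Observation: e(n) - 2·e(n-1) - (1)·e(n-2) = 0 holds for the shown terms, and no order-1 relation e(n) = α·e(n-1) + β fits.
Check at n=3: 2·6 + (1)·1 = 13. ✓

e(n) = 2e(n-1) + e(n-2), e(0) = 4, e(1) = 1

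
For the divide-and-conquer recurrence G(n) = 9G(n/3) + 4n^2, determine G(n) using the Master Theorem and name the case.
Master Theorem template: G(n) = a·G(n/b) + f(n).
Here: a=9, b=3, f(n)=4n^2
Compute log_b(a) = log_3(9) = 2.
f(n) = 4n^2 = Θ(n^2). Case 2: G(n) = Θ(n^2 log n).

Case 2: G(n) = Θ(n^2 log n)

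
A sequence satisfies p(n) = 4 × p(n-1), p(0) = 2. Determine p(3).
Computing step by step:
p(0) = 2
p(1) = 4 × 2 = 8
p(2) = 4 × 8 = 32
p(3) = 4 × 32 = 128

128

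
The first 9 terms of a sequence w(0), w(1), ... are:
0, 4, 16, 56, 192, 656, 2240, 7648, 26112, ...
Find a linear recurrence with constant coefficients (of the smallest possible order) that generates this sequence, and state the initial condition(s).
Look for the lowest-order linear relation among consecutive terms.
Observation: w(n) - 4·w(n-1) - (-2)·w(n-2) = 0 holds for the shown terms, and no order-1 relation w(n) = α·w(n-1) + β fits.
Check at n=3: 4·16 + (-2)·4 = 56. ✓

w(n) = 4w(n-1) - 2w(n-2), w(0) = 0, w(1) = 4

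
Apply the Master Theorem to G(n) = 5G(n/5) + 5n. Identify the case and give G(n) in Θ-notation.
Master Theorem template: G(n) = a·G(n/b) + f(n).
Here: a=5, b=5, f(n)=5n
Compute log_b(a) = log_5(5) = 1.
f(n) = 5n = Θ(n). Case 2: G(n) = Θ(n log n).

Case 2: G(n) = Θ(n log n)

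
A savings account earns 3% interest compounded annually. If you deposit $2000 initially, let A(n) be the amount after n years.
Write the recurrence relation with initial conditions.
Each year the balance grows by 3%, i.e. is multiplied by 1 + 3/100 = 1.03, so A(n) = 1.03 × A(n-1). The initial deposit gives A(0) = 2000.
Unrolling gives the closed form A(n) = 2000 × (1.03)ⁿ.

A(n) = 1.03 × A(n-1), A(0) = 2000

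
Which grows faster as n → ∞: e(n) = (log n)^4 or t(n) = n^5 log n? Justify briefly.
Comparing growth rates:
Growth-rate hierarchy: log n ≺ any polynomial ≺ any exponential cⁿ (c>1) ≺ n! ≺ nⁿ.
polynomial degree 5 (with log factor) dominates polylogarithmic (log n)^4 asymptotically.

t(n) grows faster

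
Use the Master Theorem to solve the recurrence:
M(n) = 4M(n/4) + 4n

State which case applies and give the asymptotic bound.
Master Theorem template: M(n) = a·M(n/b) + f(n).
Here: a=4, b=4, f(n)=4n
Compute log_b(a) = log_4(4) = 1.
f(n) = 4n = Θ(n). Case 2: M(n) = Θ(n log n).

Case 2: M(n) = Θ(n log n)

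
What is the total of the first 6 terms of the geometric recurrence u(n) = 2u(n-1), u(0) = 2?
Computing the sequence terms: 2, 4, 8, 16, 32, 64
Adding these values together:

126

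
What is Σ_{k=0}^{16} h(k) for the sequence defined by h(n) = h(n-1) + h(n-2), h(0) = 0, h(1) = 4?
Computing the sequence terms: 0, 4, 4, 8, 12, 20, 32, 52, 84, 136, 220, 356, 576, 932, 1508, 2440, 3948
Adding these values together:

10332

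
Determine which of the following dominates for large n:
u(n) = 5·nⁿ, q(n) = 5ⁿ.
Comparing growth rates:
Growth-rate hierarchy: log n ≺ any polynomial ≺ any exponential cⁿ (c>1) ≺ n! ≺ nⁿ.
super-exponential nⁿ dominates exponential base 5 asymptotically.

u(n) grows faster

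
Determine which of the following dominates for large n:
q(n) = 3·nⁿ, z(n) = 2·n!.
Comparing growth rates:
Growth-rate hierarchy: log n ≺ any polynomial ≺ any exponential cⁿ (c>1) ≺ n! ≺ nⁿ.
super-exponential nⁿ dominates factorial asymptotically.

q(n) grows faster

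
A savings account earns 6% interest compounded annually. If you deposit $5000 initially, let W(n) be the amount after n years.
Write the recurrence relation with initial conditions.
Each year the balance grows by 6%, i.e. is multiplied by 1 + 6/100 = 1.06, so W(n) = 1.06 × W(n-1). The initial deposit gives W(0) = 5000.
Unrolling gives the closed form W(n) = 5000 × (1.06)ⁿ.

W(n) = 1.06 × W(n-1), W(0) = 5000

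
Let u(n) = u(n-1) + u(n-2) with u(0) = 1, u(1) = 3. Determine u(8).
Computing the sequence terms:
1, 3, 4, 7, 11, 18, 29, 47, 76

76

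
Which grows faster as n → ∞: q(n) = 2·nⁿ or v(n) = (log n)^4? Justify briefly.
Comparing growth rates:
Growth-rate hierarchy: log n ≺ any polynomial ≺ any exponential cⁿ (c>1) ≺ n! ≺ nⁿ.
super-exponential nⁿ dominates polylogarithmic (log n)^4 asymptotically.

q(n) grows faster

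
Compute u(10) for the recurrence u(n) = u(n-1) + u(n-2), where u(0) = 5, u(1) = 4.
Computing the sequence terms:
5, 4, 9, 13, 22, 35, 57, 92, 149, 241, 390

390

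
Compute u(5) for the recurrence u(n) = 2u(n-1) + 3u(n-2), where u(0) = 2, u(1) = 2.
Computing the sequence terms:
2, 2, 10, 26, 82, 242

242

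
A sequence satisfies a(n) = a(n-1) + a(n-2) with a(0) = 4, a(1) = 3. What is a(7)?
Computing the sequence terms:
4, 3, 7, 10, 17, 27, 44, 71

71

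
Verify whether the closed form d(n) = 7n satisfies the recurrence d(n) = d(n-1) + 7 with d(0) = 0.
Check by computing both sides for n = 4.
From the recurrence with d(0) = 0:
  d(0) = 0, d(1) = 7, d(2) = 14, d(3) = 21, d(4) = 28
  so the recurrence gives d(4) = 28.
From the proposed closed form d(n) = 7n:
  d(4) = 28.
Both sides give 28 at n = 4, and the initial condition(s) match, so the closed form is consistent.

Yes, the closed form is correct.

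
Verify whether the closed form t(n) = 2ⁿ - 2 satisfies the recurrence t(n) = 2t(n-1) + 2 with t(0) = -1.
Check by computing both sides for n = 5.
From the recurrence with t(0) = -1:
  t(0) = -1, t(1) = 0, t(2) = 2, t(3) = 6, t(4) = 14, t(5) = 30
  so the recurrence gives t(5) = 30.
From the proposed closed form t(n) = 2ⁿ - 2:
  t(5) = 30.
Both sides give 30 at n = 5, and the initial condition(s) match, so the closed form is consistent.

Yes, the closed form is correct.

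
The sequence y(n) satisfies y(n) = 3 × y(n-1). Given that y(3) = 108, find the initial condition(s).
In general y(n) = 3ⁿ · y(0). At n = 3: y(0) = y(3) / 3^3 = 108 / 27 = 4.

y(0) = 4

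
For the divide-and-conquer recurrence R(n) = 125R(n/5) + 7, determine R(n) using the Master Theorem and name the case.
Master Theorem template: R(n) = a·R(n/b) + f(n).
Here: a=125, b=5, f(n)=7
Compute log_b(a) = log_5(125) = 3.
f(n) = 7 = O(n^(3-ε)) with ε = 3. Case 1: R(n) = Θ(n^log_b(a)) = Θ(n^3).

Case 1: R(n) = Θ(n^3)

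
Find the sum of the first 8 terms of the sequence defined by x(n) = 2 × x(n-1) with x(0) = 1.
Computing the sequence terms: 1, 2, 4, 8, 16, 32, 64, 128
Adding these values together:

255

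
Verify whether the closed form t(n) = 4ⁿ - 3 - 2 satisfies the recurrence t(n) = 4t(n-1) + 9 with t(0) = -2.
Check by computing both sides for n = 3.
From the recurrence with t(0) = -2:
  t(0) = -2, t(1) = 1, t(2) = 13, t(3) = 61
  so the recurrence gives t(3) = 61.
From the proposed closed form t(n) = 4ⁿ - 3 - 2:
  t(3) = 59.
The recurrence gives 61 but the closed form gives 59, so the closed form does not satisfy the recurrence.

No, the closed form is incorrect.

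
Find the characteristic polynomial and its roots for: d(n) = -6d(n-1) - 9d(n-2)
Substitute d(n) = rⁿ and divide through by rⁿ⁻²: r² + 6r + 9 = 0
Factor: (r + 3)² = 0, so r = -3 (double root).
General solution: d(n) = (A + Bn)·(-3)ⁿ

Characteristic: r² + 6r + 9 = 0, Roots: r = -3 (double root)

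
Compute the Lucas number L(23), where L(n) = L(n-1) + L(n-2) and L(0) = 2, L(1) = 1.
Computing the sequence terms:
2, 1, 3, 4, 7, 11, 18, 29, 47, 76, 123, 199, 322, 521, 843, 1364, 2207, 3571, 5778, 9349, 15127, 24476, 39603, 64079

64079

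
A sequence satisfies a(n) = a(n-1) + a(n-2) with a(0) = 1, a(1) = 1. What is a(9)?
Computing the sequence terms:
1, 1, 2, 3, 5, 8, 13, 21, 34, 55

55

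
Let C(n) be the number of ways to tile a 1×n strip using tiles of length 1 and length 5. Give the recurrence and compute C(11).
Condition on the last tile: it has length 1 (leaving a 1×(n-1) strip) or length 5 (leaving a 1×(n-5) strip), so C(n) = C(n-1) + C(n-5) (order-5 linear recurrence).
For 0 ≤ i < 5 only unit tiles fit, so C(i) = 1.
Iterating the recurrence: C(5) = 2, C(6) = 3, C(7) = 4, C(8) = 5, C(9) = 6, C(10) = 8, C(11) = 11.

C(n) = C(n-1) + C(n-5), with C(i) = 1 for 0 ≤ i < 5; C(11) = 11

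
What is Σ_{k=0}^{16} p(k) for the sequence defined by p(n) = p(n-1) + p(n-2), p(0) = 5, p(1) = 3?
Computing the sequence terms: 5, 3, 8, 11, 19, 30, 49, 79, 128, 207, 335, 542, 877, 1419, 2296, 3715, 6011
Adding these values together:

15734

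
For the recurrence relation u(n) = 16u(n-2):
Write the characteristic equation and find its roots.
Substitute u(n) = rⁿ and divide through by rⁿ⁻²: r² - 16 = 0
Factor: (r + 4)(r - 4) = 0, so r = -4, 4.
General solution: u(n) = A·(-4)ⁿ + B·4ⁿ

Characteristic: r² - 16 = 0, Roots: r = -4, 4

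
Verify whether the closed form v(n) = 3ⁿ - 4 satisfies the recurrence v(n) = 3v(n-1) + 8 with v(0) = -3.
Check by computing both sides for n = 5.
From the recurrence with v(0) = -3:
  v(0) = -3, v(1) = -1, v(2) = 5, v(3) = 23, v(4) = 77, v(5) = 239
  so the recurrence gives v(5) = 239.
From the proposed closed form v(n) = 3ⁿ - 4:
  v(5) = 239.
Both sides give 239 at n = 5, and the initial condition(s) match, so the closed form is consistent.

Yes, the closed form is correct.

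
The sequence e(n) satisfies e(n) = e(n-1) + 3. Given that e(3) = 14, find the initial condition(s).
e(3) = e(0) + 3·3, so e(0) = 14 - 9 = 5.

e(0) = 5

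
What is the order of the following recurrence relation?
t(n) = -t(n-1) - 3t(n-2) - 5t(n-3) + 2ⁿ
The order is the largest lag k for which t(n-k) appears. Here the deepest term is t(n-3) (the 2ⁿ term is non-homogeneous and does not affect the order), so the order is 3.

Order 3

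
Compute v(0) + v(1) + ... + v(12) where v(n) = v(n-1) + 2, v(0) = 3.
Computing the sequence terms: 3, 5, 7, 9, 11, 13, 15, 17, 19, 21, 23, 25, 27
Adding these values together:

195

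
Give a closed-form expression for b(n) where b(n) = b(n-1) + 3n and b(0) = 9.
Recurrence: b(n) = b(n-1) + 3n, initial: b(0) = 9.
Telescoping: b(n) = b(0) + 3·Σᵢ₌₁ⁿ i = 9 + 3·n(n+1)/2.

b(n) = 3·n(n+1)/2 + 9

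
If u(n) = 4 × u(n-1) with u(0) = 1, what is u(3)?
Computing step by step:
u(0) = 1
u(1) = 4 × 1 = 4
u(2) = 4 × 4 = 16
u(3) = 4 × 16 = 64

64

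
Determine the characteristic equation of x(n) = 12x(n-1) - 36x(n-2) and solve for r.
Substitute x(n) = rⁿ and divide through by rⁿ⁻²: r² - 12r + 36 = 0
Factor: (r - 6)² = 0, so r = 6 (double root).
General solution: x(n) = (A + Bn)·6ⁿ

Characteristic: r² - 12r + 36 = 0, Roots: r = 6 (double root)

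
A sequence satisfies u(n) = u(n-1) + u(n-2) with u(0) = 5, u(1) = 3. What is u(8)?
Computing the sequence terms:
5, 3, 8, 11, 19, 30, 49, 79, 128

128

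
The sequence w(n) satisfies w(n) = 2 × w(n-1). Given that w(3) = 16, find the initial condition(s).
In general w(n) = 2ⁿ · w(0). At n = 3: w(0) = w(3) / 2^3 = 16 / 8 = 2.

w(0) = 2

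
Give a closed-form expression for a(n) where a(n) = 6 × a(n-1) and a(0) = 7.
Recurrence: a(n) = 6 × a(n-1), initial: a(0) = 7.
Each term is 6 times the previous, so this is geometric with ratio 6. After n steps: a(n) = a(0)·6ⁿ = 7·6ⁿ.

a(n) = 7·6ⁿ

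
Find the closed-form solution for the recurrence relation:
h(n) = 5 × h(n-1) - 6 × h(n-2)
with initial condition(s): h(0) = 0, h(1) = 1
Recurrence: h(n) = 5 × h(n-1) - 6 × h(n-2), initial: h(0) = 0, h(1) = 1.
Characteristic equation: r² - 5r + 6 = 0, which factors as (r - 3)(r - 2) = 0, so r = 3, 2. General solution h(n) = A·3ⁿ + B·2ⁿ. From h(0) = 0: A + B = 0. From h(1) = 1: 3A + 2B = 1. Solving gives A = 1, B = -1.

h(n) = 3ⁿ - 2ⁿ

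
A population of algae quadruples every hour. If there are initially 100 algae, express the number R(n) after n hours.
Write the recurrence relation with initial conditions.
Each hour multiplies the count by 4, so the count after n hours depends only on the count after n-1 hours: R(n) = 4 × R(n-1). The starting count gives R(0) = 100.
Unrolling n times gives the closed form R(n) = 100 × 4ⁿ.

R(n) = 4 × R(n-1), R(0) = 100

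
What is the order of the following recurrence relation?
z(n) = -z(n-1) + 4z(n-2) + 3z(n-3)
The order is the largest lag k for which z(n-k) appears. Here the deepest term is z(n-3), so the order is 3.

Order 3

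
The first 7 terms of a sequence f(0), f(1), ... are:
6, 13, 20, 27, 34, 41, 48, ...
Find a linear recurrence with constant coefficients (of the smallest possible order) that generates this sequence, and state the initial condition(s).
Look for the lowest-order linear relation among consecutive terms.
Observation: consecutive differences are constant (= 7).
Check at n=2: 1·13 + 7 = 20. ✓

f(n) = f(n-1) + 7, f(0) = 6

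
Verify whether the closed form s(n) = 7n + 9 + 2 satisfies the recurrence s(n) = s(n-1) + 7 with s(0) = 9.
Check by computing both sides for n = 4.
From the recurrence with s(0) = 9:
  s(0) = 9, s(1) = 16, s(2) = 23, s(3) = 30, s(4) = 37
  so the recurrence gives s(4) = 37.
From the proposed closed form s(n) = 7n + 9 + 2:
  s(4) = 39.
The recurrence gives 37 but the closed form gives 39, so the closed form does not satisfy the recurrence.

No, the closed form is incorrect.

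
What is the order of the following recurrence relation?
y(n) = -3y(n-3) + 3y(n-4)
The order is the largest lag k for which y(n-k) appears. Here the deepest term is y(n-4), so the order is 4.

Order 4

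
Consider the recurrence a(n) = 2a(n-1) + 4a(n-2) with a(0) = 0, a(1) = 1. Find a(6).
Computing the sequence terms:
0, 1, 2, 8, 24, 80, 256

256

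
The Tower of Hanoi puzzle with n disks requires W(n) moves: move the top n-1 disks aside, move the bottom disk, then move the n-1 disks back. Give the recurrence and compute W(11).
Moving n disks = move the top n-1 disks aside (W(n-1) moves) + move the largest disk (1 move) + move the n-1 disks back on top (W(n-1) moves), so W(n) = 2W(n-1) + 1, with W(1) = 1 (a single disk takes one move).
First terms: 1, 3, 7, 15, 31, 63, … — each is one less than a power of 2. Indeed W(n) + 1 = 2(W(n-1) + 1) with W(1) + 1 = 2, so W(n) + 1 = 2ⁿ and W(n) = 2ⁿ - 1.
Hence W(11) = 2^11 - 1 = 2048 - 1 = 2047.

W(n) = 2W(n-1) + 1, W(1) = 1; W(11) = 2047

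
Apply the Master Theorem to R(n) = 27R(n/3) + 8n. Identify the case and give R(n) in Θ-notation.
Master Theorem template: R(n) = a·R(n/b) + f(n).
Here: a=27, b=3, f(n)=8n
Compute log_b(a) = log_3(27) = 3.
f(n) = 8n = O(n^(3-ε)) with ε = 2. Case 1: R(n) = Θ(n^log_b(a)) = Θ(n^3).

Case 1: R(n) = Θ(n^3)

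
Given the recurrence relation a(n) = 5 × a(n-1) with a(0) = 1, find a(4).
Computing step by step:
a(0) = 1
a(1) = 5 × 1 = 5
a(2) = 5 × 5 = 25
a(3) = 5 × 25 = 125
a(4) = 5 × 125 = 625

625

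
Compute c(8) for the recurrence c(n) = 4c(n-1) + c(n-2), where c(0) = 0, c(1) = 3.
Computing the sequence terms:
0, 3, 12, 51, 216, 915, 3876, 16419, 69552

69552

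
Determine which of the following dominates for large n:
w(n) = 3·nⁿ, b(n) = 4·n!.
Comparing growth rates:
Growth-rate hierarchy: log n ≺ any polynomial ≺ any exponential cⁿ (c>1) ≺ n! ≺ nⁿ.
super-exponential nⁿ dominates factorial asymptotically.

w(n) grows faster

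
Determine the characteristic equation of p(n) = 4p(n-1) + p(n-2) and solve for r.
Substitute p(n) = rⁿ and divide through by rⁿ⁻²: r² - 4r - 1 = 0
Discriminant: 4² + 4·1 = 20, not a perfect square, so by the quadratic formula r = (4 ± √20)/2.
General solution: p(n) = A·r₁ⁿ + B·r₂ⁿ where r₁,r₂ = (4 ± √20)/2

Characteristic: r² - 4r - 1 = 0, Roots: r = (4 ± √20)/2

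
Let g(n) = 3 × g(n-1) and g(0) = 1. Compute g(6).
Computing step by step:
g(0) = 1
g(1) = 3 × 1 = 3
g(2) = 3 × 3 = 9
g(3) = 3 × 9 = 27
g(4) = 3 × 27 = 81
g(5) = 3 × 81 = 243
g(6) = 3 × 243 = 729

729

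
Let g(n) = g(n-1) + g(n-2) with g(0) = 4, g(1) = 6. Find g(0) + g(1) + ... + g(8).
Computing the sequence terms: 4, 6, 10, 16, 26, 42, 68, 110, 178
Adding these values together:

460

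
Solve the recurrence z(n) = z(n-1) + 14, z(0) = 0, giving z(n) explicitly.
Recurrence: z(n) = z(n-1) + 14, initial: z(0) = 0.
Each step adds 14, so z(n) = z(0) + 14n = 14n.

z(n) = 14n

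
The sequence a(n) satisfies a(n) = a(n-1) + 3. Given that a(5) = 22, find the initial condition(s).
a(5) = a(0) + 5·3, so a(0) = 22 - 15 = 7.

a(0) = 7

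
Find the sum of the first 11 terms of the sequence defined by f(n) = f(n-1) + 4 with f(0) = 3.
Computing the sequence terms: 3, 7, 11, 15, 19, 23, 27, 31, 35, 39, 43
Adding these values together:

253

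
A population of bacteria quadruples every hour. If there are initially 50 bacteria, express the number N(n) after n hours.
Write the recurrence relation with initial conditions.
Each hour multiplies the count by 4, so the count after n hours depends only on the count after n-1 hours: N(n) = 4 × N(n-1). The starting count gives N(0) = 50.
Unrolling n times gives the closed form N(n) = 50 × 4ⁿ.

N(n) = 4 × N(n-1), N(0) = 50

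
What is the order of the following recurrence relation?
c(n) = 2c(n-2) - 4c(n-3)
The order is the largest lag k for which c(n-k) appears. Here the deepest term is c(n-3), so the order is 3.

Order 3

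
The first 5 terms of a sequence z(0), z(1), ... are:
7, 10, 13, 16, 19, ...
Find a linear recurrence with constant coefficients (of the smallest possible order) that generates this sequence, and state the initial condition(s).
Look for the lowest-order linear relation among consecutive terms.
Observation: consecutive differences are constant (= 3).
Check at n=2: 1·10 + 3 = 13. ✓

z(n) = z(n-1) + 3, z(0) = 7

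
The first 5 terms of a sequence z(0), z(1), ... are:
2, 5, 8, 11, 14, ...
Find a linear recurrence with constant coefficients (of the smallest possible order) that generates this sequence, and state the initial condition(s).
Look for the lowest-order linear relation among consecutive terms.
Observation: consecutive differences are constant (= 3).
Check at n=2: 1·5 + 3 = 8. ✓

z(n) = z(n-1) + 3, z(0) = 2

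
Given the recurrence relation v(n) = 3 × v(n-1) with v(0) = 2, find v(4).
Computing step by step:
v(0) = 2
v(1) = 3 × 2 = 6
v(2) = 3 × 6 = 18
v(3) = 3 × 18 = 54
v(4) = 3 × 54 = 162

162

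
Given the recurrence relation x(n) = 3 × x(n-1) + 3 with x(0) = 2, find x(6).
Computing step by step:
x(0) = 2
x(1) = 3 × 2 + 3 = 9
x(2) = 3 × 9 + 3 = 30
x(3) = 3 × 30 + 3 = 93
x(4) = 3 × 93 + 3 = 282
x(5) = 3 × 282 + 3 = 849
x(6) = 3 × 849 + 3 = 2550

2550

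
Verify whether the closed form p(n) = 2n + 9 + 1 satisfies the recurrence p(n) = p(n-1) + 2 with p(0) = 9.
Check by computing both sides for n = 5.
From the recurrence with p(0) = 9:
  p(0) = 9, p(1) = 11, p(2) = 13, p(3) = 15, p(4) = 17, p(5) = 19
  so the recurrence gives p(5) = 19.
From the proposed closed form p(n) = 2n + 9 + 1:
  p(5) = 20.
The recurrence gives 19 but the closed form gives 20, so the closed form does not satisfy the recurrence.

No, the closed form is incorrect.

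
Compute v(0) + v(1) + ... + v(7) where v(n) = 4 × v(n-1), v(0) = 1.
Computing the sequence terms: 1, 4, 16, 64, 256, 1024, 4096, 16384
Adding these values together:

21845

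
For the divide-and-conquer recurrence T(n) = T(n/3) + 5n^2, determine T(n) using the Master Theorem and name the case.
Master Theorem template: T(n) = a·T(n/b) + f(n).
Here: a=1, b=3, f(n)=5n^2
Compute log_b(a) = log_3(1) = 0.
f(n) = 5n^2 = Ω(n^(0+ε)) with ε = 2, and the regularity condition holds (a·f(n/b) = (a/b^2)·f(n) with a/b^2 = 3^-2 < 1). Case 3: T(n) = Θ(f(n)) = Θ(n^2).

Case 3: T(n) = Θ(n^2)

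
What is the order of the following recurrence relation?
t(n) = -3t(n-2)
The order is the largest lag k for which t(n-k) appears. Here the deepest term is t(n-2), so the order is 2.

Order 2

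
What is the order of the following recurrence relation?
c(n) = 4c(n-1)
The order is the largest lag k for which c(n-k) appears. Here the deepest term is c(n-1), so the order is 1.

Order 1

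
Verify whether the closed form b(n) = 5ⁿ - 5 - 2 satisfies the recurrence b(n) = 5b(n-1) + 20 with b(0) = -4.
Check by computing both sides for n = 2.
From the recurrence with b(0) = -4:
  b(0) = -4, b(1) = 0, b(2) = 20
  so the recurrence gives b(2) = 20.
From the proposed closed form b(n) = 5ⁿ - 5 - 2:
  b(2) = 18.
The recurrence gives 20 but the closed form gives 18, so the closed form does not satisfy the recurrence.

No, the closed form is incorrect.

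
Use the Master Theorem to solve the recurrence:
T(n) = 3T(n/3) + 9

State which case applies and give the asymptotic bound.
Master Theorem template: T(n) = a·T(n/b) + f(n).
Here: a=3, b=3, f(n)=9
Compute log_b(a) = log_3(3) = 1.
f(n) = 9 = O(n^(1-ε)) with ε = 1. Case 1: T(n) = Θ(n^log_b(a)) = Θ(n).

Case 1: T(n) = Θ(n)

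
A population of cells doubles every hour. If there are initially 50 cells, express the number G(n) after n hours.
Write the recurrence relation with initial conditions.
Each hour multiplies the count by 2, so the count after n hours depends only on the count after n-1 hours: G(n) = 2 × G(n-1). The starting count gives G(0) = 50.
Unrolling n times gives the closed form G(n) = 50 × 2ⁿ.

G(n) = 2 × G(n-1), G(0) = 50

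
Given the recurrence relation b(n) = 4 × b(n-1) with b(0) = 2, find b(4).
Computing step by step:
b(0) = 2
b(1) = 4 × 2 = 8
b(2) = 4 × 8 = 32
b(3) = 4 × 32 = 128
b(4) = 4 × 128 = 512

512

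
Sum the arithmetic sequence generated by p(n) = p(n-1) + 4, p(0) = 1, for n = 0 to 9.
Computing the sequence terms: 1, 5, 9, 13, 17, 21, 25, 29, 33, 37
Adding these values together:

190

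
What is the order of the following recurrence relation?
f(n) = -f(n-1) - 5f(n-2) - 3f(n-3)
The order is the largest lag k for which f(n-k) appears. Here the deepest term is f(n-3), so the order is 3.

Order 3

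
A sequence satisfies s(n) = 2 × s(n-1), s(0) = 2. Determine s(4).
Computing step by step:
s(0) = 2
s(1) = 2 × 2 = 4
s(2) = 2 × 4 = 8
s(3) = 2 × 8 = 16
s(4) = 2 × 16 = 32

32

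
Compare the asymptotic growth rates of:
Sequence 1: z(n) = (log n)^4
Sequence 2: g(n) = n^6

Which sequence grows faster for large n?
Comparing growth rates:
Growth-rate hierarchy: log n ≺ any polynomial ≺ any exponential cⁿ (c>1) ≺ n! ≺ nⁿ.
polynomial degree 6 dominates polylogarithmic (log n)^4 asymptotically.

g(n) grows faster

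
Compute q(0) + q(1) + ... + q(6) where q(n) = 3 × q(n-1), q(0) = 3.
Computing the sequence terms: 3, 9, 27, 81, 243, 729, 2187
Adding these values together:

3279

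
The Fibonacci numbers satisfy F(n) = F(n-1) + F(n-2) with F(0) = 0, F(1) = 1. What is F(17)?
Computing the sequence terms:
0, 1, 1, 2, 3, 5, 8, 13, 21, 34, 55, 89, 144, 233, 377, 610, 987, 1597

1597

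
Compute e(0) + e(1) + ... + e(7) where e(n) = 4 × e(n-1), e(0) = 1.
Computing the sequence terms: 1, 4, 16, 64, 256, 1024, 4096, 16384
Adding these values together:

21845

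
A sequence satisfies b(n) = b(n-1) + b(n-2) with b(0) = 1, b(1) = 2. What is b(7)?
Computing the sequence terms:
1, 2, 3, 5, 8, 13, 21, 34

34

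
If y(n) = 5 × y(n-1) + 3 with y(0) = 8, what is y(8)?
Computing step by step:
y(0) = 8
y(1) = 5 × 8 + 3 = 43
y(2) = 5 × 43 + 3 = 218
y(3) = 5 × 218 + 3 = 1093
y(4) = 5 × 1093 + 3 = 5468
y(5) = 5 × 5468 + 3 = 27343
y(6) = 5 × 27343 + 3 = 136718
y(7) = 5 × 136718 + 3 = 683593
y(8) = 5 × 683593 + 3 = 3417968

3417968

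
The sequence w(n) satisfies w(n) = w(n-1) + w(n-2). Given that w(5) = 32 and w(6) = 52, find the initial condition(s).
Work backwards using w(k) = w(k+2) - w(k+1):
w(4) = w(6) - w(5) = 52 - 32 = 20
w(3) = w(5) - w(4) = 32 - 20 = 12
w(2) = w(4) - w(3) = 20 - 12 = 8
w(1) = w(3) - w(2) = 12 - 8 = 4
w(0) = w(2) - w(1) = 8 - 4 = 4

w(0) = 4, w(1) = 4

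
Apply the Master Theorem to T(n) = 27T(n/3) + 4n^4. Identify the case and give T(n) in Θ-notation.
Master Theorem template: T(n) = a·T(n/b) + f(n).
Here: a=27, b=3, f(n)=4n^4
Compute log_b(a) = log_3(27) = 3.
f(n) = 4n^4 = Ω(n^(3+ε)) with ε = 1, and the regularity condition holds (a·f(n/b) = (a/b^4)·f(n) with a/b^4 = 3^-1 < 1). Case 3: T(n) = Θ(f(n)) = Θ(n^4).

Case 3: T(n) = Θ(n^4)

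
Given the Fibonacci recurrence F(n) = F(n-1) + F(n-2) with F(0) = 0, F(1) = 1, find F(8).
Computing the sequence terms:
0, 1, 1, 2, 3, 5, 8, 13, 21

21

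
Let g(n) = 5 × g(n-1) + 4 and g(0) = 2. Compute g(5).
Computing step by step:
g(0) = 2
g(1) = 5 × 2 + 4 = 14
g(2) = 5 × 14 + 4 = 74
g(3) = 5 × 74 + 4 = 374
g(4) = 5 × 374 + 4 = 1874
g(5) = 5 × 1874 + 4 = 9374

9374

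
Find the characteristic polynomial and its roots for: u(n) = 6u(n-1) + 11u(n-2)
Substitute u(n) = rⁿ and divide through by rⁿ⁻²: r² - 6r - 11 = 0
Discriminant: 6² + 4·11 = 80, not a perfect square, so by the quadratic formula r = (6 ± √80)/2.
General solution: u(n) = A·r₁ⁿ + B·r₂ⁿ where r₁,r₂ = (6 ± √80)/2

Characteristic: r² - 6r - 11 = 0, Roots: r = (6 ± √80)/2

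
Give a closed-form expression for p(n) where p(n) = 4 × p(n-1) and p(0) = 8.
Recurrence: p(n) = 4 × p(n-1), initial: p(0) = 8.
Each term is 4 times the previous, so this is geometric with ratio 4. After n steps: p(n) = p(0)·4ⁿ = 8·4ⁿ.

p(n) = 8·4ⁿ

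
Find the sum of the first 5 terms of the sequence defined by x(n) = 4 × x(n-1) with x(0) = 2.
Computing the sequence terms: 2, 8, 32, 128, 512
Adding these values together:

682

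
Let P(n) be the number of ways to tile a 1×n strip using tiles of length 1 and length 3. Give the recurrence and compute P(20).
Condition on the last tile: it has length 1 (leaving a 1×(n-1) strip) or length 3 (leaving a 1×(n-3) strip), so P(n) = P(n-1) + P(n-3) (order-3 linear recurrence).
For 0 ≤ i < 3 only unit tiles fit, so P(i) = 1.
Iterating the recurrence: P(3) = 2, P(4) = 3, P(5) = 4, P(6) = 6, P(7) = 9, P(8) = 13, P(9) = 19, P(10) = 28, P(11) = 41, P(12) = 60, P(13) = 88, P(14) = 129, P(15) = 189, P(16) = 277, P(17) = 406, P(18) = 595, P(19) = 872, P(20) = 1278.

P(n) = P(n-1) + P(n-3), with P(i) = 1 for 0 ≤ i < 3; P(20) = 1278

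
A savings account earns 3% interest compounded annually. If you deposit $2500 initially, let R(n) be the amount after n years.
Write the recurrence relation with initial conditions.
Each year the balance grows by 3%, i.e. is multiplied by 1 + 3/100 = 1.03, so R(n) = 1.03 × R(n-1). The initial deposit gives R(0) = 2500.
Unrolling gives the closed form R(n) = 2500 × (1.03)ⁿ.

R(n) = 1.03 × R(n-1), R(0) = 2500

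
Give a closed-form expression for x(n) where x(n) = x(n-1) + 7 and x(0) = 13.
Recurrence: x(n) = x(n-1) + 7, initial: x(0) = 13.
Each step adds 7, so x(n) = x(0) + 7n = 7n + 13.

x(n) = 7n + 13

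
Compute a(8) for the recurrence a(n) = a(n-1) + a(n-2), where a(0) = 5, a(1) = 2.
Computing the sequence terms:
5, 2, 7, 9, 16, 25, 41, 66, 107

107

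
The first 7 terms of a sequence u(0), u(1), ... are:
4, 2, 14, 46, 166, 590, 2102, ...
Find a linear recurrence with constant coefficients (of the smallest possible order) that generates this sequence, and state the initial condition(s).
Look for the lowest-order linear relation among consecutive terms.
Observation: u(n) - 3·u(n-1) - (2)·u(n-2) = 0 holds for the shown terms, and no order-1 relation u(n) = α·u(n-1) + β fits.
Check at n=3: 3·14 + (2)·2 = 46. ✓

u(n) = 3u(n-1) + 2u(n-2), u(0) = 4, u(1) = 2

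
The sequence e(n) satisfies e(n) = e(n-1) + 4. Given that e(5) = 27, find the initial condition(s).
e(5) = e(0) + 5·4, so e(0) = 27 - 20 = 7.

e(0) = 7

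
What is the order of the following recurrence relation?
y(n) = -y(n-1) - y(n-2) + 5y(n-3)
The order is the largest lag k for which y(n-k) appears. Here the deepest term is y(n-3), so the order is 3.

Order 3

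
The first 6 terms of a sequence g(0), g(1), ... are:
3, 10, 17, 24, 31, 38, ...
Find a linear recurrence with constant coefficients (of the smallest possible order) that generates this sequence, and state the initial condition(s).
Look for the lowest-order linear relation among consecutive terms.
Observation: consecutive differences are constant (= 7).
Check at n=2: 1·10 + 7 = 17. ✓

g(n) = g(n-1) + 7, g(0) = 3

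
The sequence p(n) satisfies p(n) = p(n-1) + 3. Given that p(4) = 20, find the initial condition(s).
p(4) = p(0) + 4·3, so p(0) = 20 - 12 = 8.

p(0) = 8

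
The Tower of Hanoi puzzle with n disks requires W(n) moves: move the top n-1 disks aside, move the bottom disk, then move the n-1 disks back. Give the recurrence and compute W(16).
Moving n disks = move the top n-1 disks aside (W(n-1) moves) + move the largest disk (1 move) + move the n-1 disks back on top (W(n-1) moves), so W(n) = 2W(n-1) + 1, with W(1) = 1 (a single disk takes one move).
First terms: 1, 3, 7, 15, 31, 63, … — each is one less than a power of 2. Indeed W(n) + 1 = 2(W(n-1) + 1) with W(1) + 1 = 2, so W(n) + 1 = 2ⁿ and W(n) = 2ⁿ - 1.
Hence W(16) = 2^16 - 1 = 65536 - 1 = 65535.

W(n) = 2W(n-1) + 1, W(1) = 1; W(16) = 65535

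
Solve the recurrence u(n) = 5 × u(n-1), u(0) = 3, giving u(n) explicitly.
Recurrence: u(n) = 5 × u(n-1), initial: u(0) = 3.
Each term is 5 times the previous, so this is geometric with ratio 5. After n steps: u(n) = u(0)·5ⁿ = 3·5ⁿ.

u(n) = 3·5ⁿ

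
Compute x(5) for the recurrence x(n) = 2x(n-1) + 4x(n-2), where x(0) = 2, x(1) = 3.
Computing the sequence terms:
2, 3, 14, 40, 136, 432

432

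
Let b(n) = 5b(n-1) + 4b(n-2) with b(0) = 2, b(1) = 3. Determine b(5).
Computing the sequence terms:
2, 3, 23, 127, 727, 4143

4143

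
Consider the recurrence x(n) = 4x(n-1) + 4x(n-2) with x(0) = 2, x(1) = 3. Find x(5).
Computing the sequence terms:
2, 3, 20, 92, 448, 2160

2160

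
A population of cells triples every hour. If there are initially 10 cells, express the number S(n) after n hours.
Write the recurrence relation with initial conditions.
Each hour multiplies the count by 3, so the count after n hours depends only on the count after n-1 hours: S(n) = 3 × S(n-1). The starting count gives S(0) = 10.
Unrolling n times gives the closed form S(n) = 10 × 3ⁿ.

S(n) = 3 × S(n-1), S(0) = 10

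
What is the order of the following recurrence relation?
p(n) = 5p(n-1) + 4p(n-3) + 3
The order is the largest lag k for which p(n-k) appears. Here the deepest term is p(n-3) (the 3 term is non-homogeneous and does not affect the order), so the order is 3.

Order 3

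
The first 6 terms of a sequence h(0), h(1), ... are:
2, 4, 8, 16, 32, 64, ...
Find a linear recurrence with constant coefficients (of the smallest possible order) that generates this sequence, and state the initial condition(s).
Look for the lowest-order linear relation among consecutive terms.
Observation: each term is 2× the previous.
Check at n=2: 2·4 = 8. ✓

h(n) = 2 × h(n-1), h(0) = 2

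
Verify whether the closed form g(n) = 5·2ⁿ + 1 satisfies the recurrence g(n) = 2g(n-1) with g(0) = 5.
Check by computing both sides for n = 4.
From the recurrence with g(0) = 5:
  g(0) = 5, g(1) = 10, g(2) = 20, g(3) = 40, g(4) = 80
  so the recurrence gives g(4) = 80.
From the proposed closed form g(n) = 5·2ⁿ + 1:
  g(4) = 81.
The recurrence gives 80 but the closed form gives 81, so the closed form does not satisfy the recurrence.

No, the closed form is incorrect.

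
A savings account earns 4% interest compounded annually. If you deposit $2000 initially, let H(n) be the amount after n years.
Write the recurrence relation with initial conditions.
Each year the balance grows by 4%, i.e. is multiplied by 1 + 4/100 = 1.04, so H(n) = 1.04 × H(n-1). The initial deposit gives H(0) = 2000.
Unrolling gives the closed form H(n) = 2000 × (1.04)ⁿ.

H(n) = 1.04 × H(n-1), H(0) = 2000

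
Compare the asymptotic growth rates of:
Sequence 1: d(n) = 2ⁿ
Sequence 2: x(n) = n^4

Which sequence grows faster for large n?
Comparing growth rates:
Growth-rate hierarchy: log n ≺ any polynomial ≺ any exponential cⁿ (c>1) ≺ n! ≺ nⁿ.
exponential base 2 dominates polynomial degree 4 asymptotically.

d(n) grows faster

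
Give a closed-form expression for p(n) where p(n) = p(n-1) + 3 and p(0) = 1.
Recurrence: p(n) = p(n-1) + 3, initial: p(0) = 1.
Each step adds 3, so p(n) = p(0) + 3n = 3n + 1.

p(n) = 3n + 1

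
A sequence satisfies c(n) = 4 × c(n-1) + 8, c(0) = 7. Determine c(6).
Computing step by step:
c(0) = 7
c(1) = 4 × 7 + 8 = 36
c(2) = 4 × 36 + 8 = 152
c(3) = 4 × 152 + 8 = 616
c(4) = 4 × 616 + 8 = 2472
c(5) = 4 × 2472 + 8 = 9896
c(6) = 4 × 9896 + 8 = 39592

39592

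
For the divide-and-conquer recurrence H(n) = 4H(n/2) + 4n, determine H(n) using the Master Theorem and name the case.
Master Theorem template: H(n) = a·H(n/b) + f(n).
Here: a=4, b=2, f(n)=4n
Compute log_b(a) = log_2(4) = 2.
f(n) = 4n = O(n^(2-ε)) with ε = 1. Case 1: H(n) = Θ(n^log_b(a)) = Θ(n^2).

Case 1: H(n) = Θ(n^2)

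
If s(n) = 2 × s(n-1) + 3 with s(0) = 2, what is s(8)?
Computing step by step:
s(0) = 2
s(1) = 2 × 2 + 3 = 7
s(2) = 2 × 7 + 3 = 17
s(3) = 2 × 17 + 3 = 37
s(4) = 2 × 37 + 3 = 77
s(5) = 2 × 77 + 3 = 157
s(6) = 2 × 157 + 3 = 317
s(7) = 2 × 317 + 3 = 637
s(8) = 2 × 637 + 3 = 1277

1277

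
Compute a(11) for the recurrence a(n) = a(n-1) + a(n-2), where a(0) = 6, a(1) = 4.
Computing the sequence terms:
6, 4, 10, 14, 24, 38, 62, 100, 162, 262, 424, 686

686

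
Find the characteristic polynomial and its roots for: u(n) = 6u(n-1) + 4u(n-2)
Substitute u(n) = rⁿ and divide through by rⁿ⁻²: r² - 6r - 4 = 0
Discriminant: 6² + 4·4 = 52, not a perfect square, so by the quadratic formula r = (6 ± √52)/2.
General solution: u(n) = A·r₁ⁿ + B·r₂ⁿ where r₁,r₂ = (6 ± √52)/2

Characteristic: r² - 6r - 4 = 0, Roots: r = (6 ± √52)/2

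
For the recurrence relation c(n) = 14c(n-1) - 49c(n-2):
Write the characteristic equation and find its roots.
Substitute c(n) = rⁿ and divide through by rⁿ⁻²: r² - 14r + 49 = 0
Factor: (r - 7)² = 0, so r = 7 (double root).
General solution: c(n) = (A + Bn)·7ⁿ

Characteristic: r² - 14r + 49 = 0, Roots: r = 7 (double root)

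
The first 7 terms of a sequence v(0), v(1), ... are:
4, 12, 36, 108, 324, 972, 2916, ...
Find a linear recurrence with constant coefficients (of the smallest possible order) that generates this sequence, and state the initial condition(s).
Look for the lowest-order linear relation among consecutive terms.
Observation: each term is 3× the previous.
Check at n=2: 3·12 = 36. ✓

v(n) = 3 × v(n-1), v(0) = 4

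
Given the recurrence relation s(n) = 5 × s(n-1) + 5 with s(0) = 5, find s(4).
Computing step by step:
s(0) = 5
s(1) = 5 × 5 + 5 = 30
s(2) = 5 × 30 + 5 = 155
s(3) = 5 × 155 + 5 = 780
s(4) = 5 × 780 + 5 = 3905

3905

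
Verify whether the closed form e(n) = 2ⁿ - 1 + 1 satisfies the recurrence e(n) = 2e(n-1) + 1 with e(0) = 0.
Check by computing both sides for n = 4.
From the recurrence with e(0) = 0:
  e(0) = 0, e(1) = 1, e(2) = 3, e(3) = 7, e(4) = 15
  so the recurrence gives e(4) = 15.
From the proposed closed form e(n) = 2ⁿ - 1 + 1:
  e(4) = 16.
The recurrence gives 15 but the closed form gives 16, so the closed form does not satisfy the recurrence.

No, the closed form is incorrect.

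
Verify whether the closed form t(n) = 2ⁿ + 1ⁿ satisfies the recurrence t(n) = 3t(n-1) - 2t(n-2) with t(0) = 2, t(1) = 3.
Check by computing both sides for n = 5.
From the recurrence with t(0) = 2, t(1) = 3:
  t(0) = 2, t(1) = 3, t(2) = 5, t(3) = 9, t(4) = 17, t(5) = 33
  so the recurrence gives t(5) = 33.
From the proposed closed form t(n) = 2ⁿ + 1ⁿ:
  t(5) = 33.
Both sides give 33 at n = 5, and the initial condition(s) match, so the closed form is consistent.

Yes, the closed form is correct.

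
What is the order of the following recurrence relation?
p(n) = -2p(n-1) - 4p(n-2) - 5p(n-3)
The order is the largest lag k for which p(n-k) appears. Here the deepest term is p(n-3), so the order is 3.

Order 3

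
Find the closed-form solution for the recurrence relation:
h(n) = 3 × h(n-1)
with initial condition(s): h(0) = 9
Recurrence: h(n) = 3 × h(n-1), initial: h(0) = 9.
Each term is 3 times the previous, so this is geometric with ratio 3. After n steps: h(n) = h(0)·3ⁿ = 9·3ⁿ.

h(n) = 9·3ⁿ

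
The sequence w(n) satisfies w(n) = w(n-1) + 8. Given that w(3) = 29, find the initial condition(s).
w(3) = w(0) + 3·8, so w(0) = 29 - 24 = 5.

w(0) = 5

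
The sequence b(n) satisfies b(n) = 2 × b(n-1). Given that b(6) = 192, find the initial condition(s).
In general b(n) = 2ⁿ · b(0). At n = 6: b(0) = b(6) / 2^6 = 192 / 64 = 3.

b(0) = 3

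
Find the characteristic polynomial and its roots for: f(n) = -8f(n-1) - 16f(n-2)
Substitute f(n) = rⁿ and divide through by rⁿ⁻²: r² + 8r + 16 = 0
Factor: (r + 4)² = 0, so r = -4 (double root).
General solution: f(n) = (A + Bn)·(-4)ⁿ

Characteristic: r² + 8r + 16 = 0, Roots: r = -4 (double root)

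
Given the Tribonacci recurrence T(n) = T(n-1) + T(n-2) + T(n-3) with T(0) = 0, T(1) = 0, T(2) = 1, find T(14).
Computing the sequence terms:
0, 0, 1, 1, 2, 4, 7, 13, 24, 44, 81, 149, 274, 504, 927

927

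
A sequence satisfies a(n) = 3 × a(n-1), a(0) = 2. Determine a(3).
Computing step by step:
a(0) = 2
a(1) = 3 × 2 = 6
a(2) = 3 × 6 = 18
a(3) = 3 × 18 = 54

54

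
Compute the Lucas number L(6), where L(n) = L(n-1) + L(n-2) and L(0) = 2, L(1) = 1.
Computing the sequence terms:
2, 1, 3, 4, 7, 11, 18

18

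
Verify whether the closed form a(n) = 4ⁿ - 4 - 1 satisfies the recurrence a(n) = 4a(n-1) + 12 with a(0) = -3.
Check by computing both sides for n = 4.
From the recurrence with a(0) = -3:
  a(0) = -3, a(1) = 0, a(2) = 12, a(3) = 60, a(4) = 252
  so the recurrence gives a(4) = 252.
From the proposed closed form a(n) = 4ⁿ - 4 - 1:
  a(4) = 251.
The recurrence gives 252 but the closed form gives 251, so the closed form does not satisfy the recurrence.

No, the closed form is incorrect.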